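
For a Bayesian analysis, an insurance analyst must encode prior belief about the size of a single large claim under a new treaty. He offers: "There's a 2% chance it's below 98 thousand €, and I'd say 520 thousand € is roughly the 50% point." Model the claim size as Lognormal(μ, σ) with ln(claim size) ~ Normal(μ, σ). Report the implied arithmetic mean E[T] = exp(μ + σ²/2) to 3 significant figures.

If T ~ Lognormal(μ,σ) then ln T ~ Normal(μ,σ), so the p-quantile of ln T is μ + z_p·σ.
ln(98) = 4.585 and ln(520) = 6.254; z_{0.02} = -2.054, z_{0.5} = 0.
σ = (6.254 − 4.585)/(0 − (-2.054)) = 0.813.
μ = 4.585 − (-2.054)·0.813 = 6.254.
E[T] = exp(μ + σ²/2) = exp(6.254 + 0.3302) = 723 thousand €.

E[T] ≈ 723 thousand €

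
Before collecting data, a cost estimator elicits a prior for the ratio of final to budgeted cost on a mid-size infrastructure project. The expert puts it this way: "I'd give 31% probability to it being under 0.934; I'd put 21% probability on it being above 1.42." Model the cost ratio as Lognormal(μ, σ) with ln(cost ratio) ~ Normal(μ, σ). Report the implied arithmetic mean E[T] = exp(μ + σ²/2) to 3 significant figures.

E[T] ≈ 1.15

If T ~ Lognormal(μ,σ) then ln T ~ Normal(μ,σ), so the p-quantile of ln T is μ + z_p·σ.
ln(0.934) = -0.06828 and ln(1.42) = 0.3507; z_{0.31} = -0.4959, z_{0.79} = 0.8064.
σ = (0.3507 − -0.06828)/(0.8064 − (-0.4959)) = 0.322.
μ = -0.06828 − (-0.4959)·0.322 = 0.091.
E[T] = exp(μ + σ²/2) = exp(0.091 + 0.0517) = 1.15.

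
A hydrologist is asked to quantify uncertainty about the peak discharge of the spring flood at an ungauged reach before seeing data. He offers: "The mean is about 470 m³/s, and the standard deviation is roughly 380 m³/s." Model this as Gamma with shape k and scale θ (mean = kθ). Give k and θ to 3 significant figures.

k ≈ 1.53, θ ≈ 307

For Gamma(k, scale θ): mean = kθ, variance = kθ², so CV = 1/√k.
CV = SD/mean = 380/470 = 0.8085, hence k = 1/CV² = 1.53.
Then θ = mean/k = 470/1.53 = 307.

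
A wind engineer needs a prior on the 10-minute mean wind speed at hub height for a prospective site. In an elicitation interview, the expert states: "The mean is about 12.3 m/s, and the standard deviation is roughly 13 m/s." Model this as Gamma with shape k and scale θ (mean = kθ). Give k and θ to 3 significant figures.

k ≈ 0.895, θ ≈ 13.7

For Gamma(k, scale θ): mean = kθ, variance = kθ², so CV = 1/√k.
CV = SD/mean = 13/12.3 = 1.057, hence k = 1/CV² = 0.895.
Then θ = mean/k = 12.3/0.895 = 13.7.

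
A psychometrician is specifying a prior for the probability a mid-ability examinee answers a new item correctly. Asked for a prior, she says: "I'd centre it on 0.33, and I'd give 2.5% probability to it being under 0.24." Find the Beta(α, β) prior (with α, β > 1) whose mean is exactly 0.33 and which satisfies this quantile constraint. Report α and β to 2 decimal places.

With mean 0.33 fixed, write α = 0.33s, β = 0.67s where s = α+β.
Need P(θ < 0.24) = 0.025 under Beta(0.33s, 0.67s). Normal approximation: (q−m)/√(m(1−m)/s) ≈ z_{0.025} = -1.96, so s ≈ 0.33·0.67·(-1.96)²/(0.24−0.33)² = 104.9.
At s = 104.9: P(θ<0.24) ≈ 0.020. Adjusting to match 0.025 gives s ≈ 95.92.
So α = 0.33·95.92 ≈ 31.65, β = 0.67·95.92 ≈ 64.27.

α ≈ 31.65, β ≈ 64.27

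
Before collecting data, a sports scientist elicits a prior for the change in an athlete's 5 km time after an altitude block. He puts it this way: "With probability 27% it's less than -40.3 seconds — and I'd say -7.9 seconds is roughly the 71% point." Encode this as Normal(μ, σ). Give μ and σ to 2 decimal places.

The p-quantile of Normal(μ,σ) is μ + z_p·σ, with z_{0.27} = -0.6128 and z_{0.71} = 0.5534.
Eliminate σ: μ = (z₂·x₁ − z₁·x₂)/(z₂ − z₁) = (0.5534·-40.3 − (-0.6128)·-7.9)/1.166 = -23.27.
Then σ = (x₂ − x₁)/(z₂ − z₁) = (-7.9 − -40.3)/1.166 = 27.78.

μ = -23.27, σ = 27.78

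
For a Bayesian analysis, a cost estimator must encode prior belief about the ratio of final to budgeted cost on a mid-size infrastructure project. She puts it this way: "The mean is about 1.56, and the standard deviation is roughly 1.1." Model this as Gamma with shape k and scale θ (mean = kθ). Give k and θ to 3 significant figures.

For Gamma(k, scale θ): mean = kθ, variance = kθ², so CV = 1/√k.
CV = SD/mean = 1.1/1.56 = 0.7051, hence k = 1/CV² = 2.01.
Then θ = mean/k = 1.56/2.01 = 0.776.

k ≈ 2.01, θ ≈ 0.776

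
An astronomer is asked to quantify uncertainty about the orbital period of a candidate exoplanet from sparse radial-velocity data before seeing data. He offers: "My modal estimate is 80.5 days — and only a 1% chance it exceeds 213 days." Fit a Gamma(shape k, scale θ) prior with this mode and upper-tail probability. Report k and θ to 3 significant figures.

k ≈ 5.9, θ ≈ 16.4

Gamma(k,θ) with k>1 has mode (k−1)θ, so θ = 80.5/(k−1).
Need P(X < 213) = 0.99 with θ tied to k this way. Start at k = 2, θ = 80.5: P(X<213) ≈ 0.741.
Too low — raise k to concentrate. Iterating converges to k ≈ 5.9.
Then θ = 80.5/(5.9−1) ≈ 16.4.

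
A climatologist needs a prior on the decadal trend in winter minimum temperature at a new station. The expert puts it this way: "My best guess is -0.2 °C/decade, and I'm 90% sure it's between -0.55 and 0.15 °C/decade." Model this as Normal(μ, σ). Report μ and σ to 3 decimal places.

μ = -0.200, σ = 0.213

A symmetric 90% interval runs μ ± z·σ with z = 1.645.
Half-width = 0.35, so σ = 0.35/1.645 = 0.213.
μ is the stated best guess, -0.200.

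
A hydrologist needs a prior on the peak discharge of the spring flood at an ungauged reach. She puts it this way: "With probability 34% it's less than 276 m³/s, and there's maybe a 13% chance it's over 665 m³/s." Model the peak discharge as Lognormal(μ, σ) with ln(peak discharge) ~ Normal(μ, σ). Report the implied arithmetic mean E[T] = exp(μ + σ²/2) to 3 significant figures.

If T ~ Lognormal(μ,σ) then ln T ~ Normal(μ,σ), so the p-quantile of ln T is μ + z_p·σ.
ln(276) = 5.62 and ln(665) = 6.5; z_{0.34} = -0.4125, z_{0.87} = 1.126.
σ = (6.5 − 5.62)/(1.126 − (-0.4125)) = 0.571.
μ = 5.62 − (-0.4125)·0.571 = 5.856.
E[T] = exp(μ + σ²/2) = exp(5.856 + 0.1633) = 411 m³/s.

E[T] ≈ 411 m³/s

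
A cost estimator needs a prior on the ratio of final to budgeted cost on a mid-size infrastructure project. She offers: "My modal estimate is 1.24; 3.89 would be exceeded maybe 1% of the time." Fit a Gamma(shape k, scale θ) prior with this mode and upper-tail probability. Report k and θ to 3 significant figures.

k ≈ 4.41, θ ≈ 0.364

Gamma(k,θ) with k>1 has mode (k−1)θ, so θ = 1.24/(k−1).
Need P(X < 3.89) = 0.99 with θ tied to k this way. Start at k = 2, θ = 1.24: P(X<3.89) ≈ 0.820.
Too low — raise k to concentrate. Iterating converges to k ≈ 4.41.
Then θ = 1.24/(4.41−1) ≈ 0.364.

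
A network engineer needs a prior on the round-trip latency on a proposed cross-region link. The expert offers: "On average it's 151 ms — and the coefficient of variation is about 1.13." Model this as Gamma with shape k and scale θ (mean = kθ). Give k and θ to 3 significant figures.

For Gamma(k, scale θ): mean = kθ, variance = kθ², so CV = 1/√k.
CV = 1.13, hence k = 1/CV² = 0.783.
Then θ = mean/k = 151/0.783 = 193.

k ≈ 0.783, θ ≈ 193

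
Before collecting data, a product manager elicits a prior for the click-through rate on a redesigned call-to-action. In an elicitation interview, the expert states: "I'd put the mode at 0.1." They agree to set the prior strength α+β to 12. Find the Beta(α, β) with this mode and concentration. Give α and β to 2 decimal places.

For α,β > 1 the Beta mode is (α−1)/(α+β−2). With α+β = 12, the mode is (α−1)/10.
Set (α−1)/10 = 0.1 → α = 1 + 0.1·10 = 2.00.
β = 12 − α = 10.00.

α = 2.00, β = 10.00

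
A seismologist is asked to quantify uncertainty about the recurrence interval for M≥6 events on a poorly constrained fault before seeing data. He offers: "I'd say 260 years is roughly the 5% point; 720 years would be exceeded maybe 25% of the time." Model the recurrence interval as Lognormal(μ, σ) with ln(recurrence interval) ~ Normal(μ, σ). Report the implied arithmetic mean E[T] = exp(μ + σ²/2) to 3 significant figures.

E[T] ≈ 590 years

If T ~ Lognormal(μ,σ) then ln T ~ Normal(μ,σ), so the p-quantile of ln T is μ + z_p·σ.
ln(260) = 5.561 and ln(720) = 6.579; z_{0.05} = -1.645, z_{0.75} = 0.6745.
σ = (6.579 − 5.561)/(0.6745 − (-1.645)) = 0.439.
μ = 5.561 − (-1.645)·0.439 = 6.283.
E[T] = exp(μ + σ²/2) = exp(6.283 + 0.0964) = 590 years.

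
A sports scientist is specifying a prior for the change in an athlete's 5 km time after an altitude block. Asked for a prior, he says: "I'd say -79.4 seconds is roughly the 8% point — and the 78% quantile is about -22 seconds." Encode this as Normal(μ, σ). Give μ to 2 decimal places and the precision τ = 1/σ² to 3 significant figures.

μ = -42.36, τ = 0.00144

For Normal(μ,σ), the p-quantile is μ + z_p·σ. Here z_{0.08} = -1.405, z_{0.78} = 0.7722.
So -79.4 = μ − 1.405σ and -22 = μ + 0.7722σ.
Subtracting: σ = (-22 − -79.4)/(0.7722 − (-1.405)) = 26.36.
Then μ = -79.4 − (-1.405)·26.36 = -42.36.
Precision τ = 1/σ² = 1/26.36² = 0.00144.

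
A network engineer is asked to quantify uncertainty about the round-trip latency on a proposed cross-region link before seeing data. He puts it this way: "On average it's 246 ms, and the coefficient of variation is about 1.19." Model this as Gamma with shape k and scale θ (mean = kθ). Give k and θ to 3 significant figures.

For Gamma(k, scale θ): mean = kθ, variance = kθ², so CV = 1/√k.
CV = 1.19, hence k = 1/CV² = 0.706.
Then θ = mean/k = 246/0.706 = 348.

k ≈ 0.706, θ ≈ 348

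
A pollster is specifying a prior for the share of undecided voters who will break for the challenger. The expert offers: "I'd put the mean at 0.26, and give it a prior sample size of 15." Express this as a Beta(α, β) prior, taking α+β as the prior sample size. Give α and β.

α = 3.9, β = 11.1

Under the effective-sample-size interpretation, Beta(α, β) has prior mean α/(α+β) and prior sample size α+β.
So α+β = 15 and α/(α+β) = 0.26, giving α = 0.26·15 = 3.9 and β = 15 − 3.9 = 11.1.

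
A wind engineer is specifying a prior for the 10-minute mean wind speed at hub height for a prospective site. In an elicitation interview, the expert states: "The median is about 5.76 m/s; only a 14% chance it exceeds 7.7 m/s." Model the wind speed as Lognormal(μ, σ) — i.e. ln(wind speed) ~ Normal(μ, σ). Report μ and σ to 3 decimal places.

If T ~ Lognormal(μ,σ) then ln T ~ Normal(μ,σ), so the p-quantile of ln T is μ + z_p·σ.
ln(5.76) = 1.751 and ln(7.7) = 2.041; z_{0.5} = 0, z_{0.86} = 1.08.
σ = (2.041 − 1.751)/(1.08 − (0)) = 0.269.
μ = 1.751 − (0)·0.269 = 1.751.

μ ≈ 1.751, σ ≈ 0.269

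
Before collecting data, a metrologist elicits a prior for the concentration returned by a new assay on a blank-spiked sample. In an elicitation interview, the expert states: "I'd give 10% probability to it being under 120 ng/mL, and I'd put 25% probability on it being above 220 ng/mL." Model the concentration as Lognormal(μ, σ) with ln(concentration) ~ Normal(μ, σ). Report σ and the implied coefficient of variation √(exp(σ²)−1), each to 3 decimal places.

If T ~ Lognormal(μ,σ) then ln T ~ Normal(μ,σ), so the p-quantile of ln T is μ + z_p·σ.
ln(120) = 4.787 and ln(220) = 5.394; z_{0.1} = -1.282, z_{0.75} = 0.6745.
σ = (5.394 − 4.787)/(0.6745 − (-1.282)) = 0.310.
μ = 4.787 − (-1.282)·0.310 = 5.185.
CV = √(exp(σ²)−1) = √(exp(0.0960)−1) = 0.317.

σ ≈ 0.310, CV ≈ 0.317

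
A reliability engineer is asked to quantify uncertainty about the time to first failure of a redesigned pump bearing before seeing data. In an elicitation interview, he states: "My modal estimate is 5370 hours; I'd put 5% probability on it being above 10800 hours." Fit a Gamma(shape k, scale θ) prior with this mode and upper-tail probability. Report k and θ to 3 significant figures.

Gamma(k,θ) with k>1 has mode (k−1)θ, so θ = 5370/(k−1).
Need P(X < 10800) = 0.95 with θ tied to k this way. Start at k = 2, θ = 5370: P(X<10800) ≈ 0.597.
Too low — raise k to concentrate. Iterating converges to k ≈ 6.67.
Then θ = 5370/(6.67−1) ≈ 946.

k ≈ 6.67, θ ≈ 946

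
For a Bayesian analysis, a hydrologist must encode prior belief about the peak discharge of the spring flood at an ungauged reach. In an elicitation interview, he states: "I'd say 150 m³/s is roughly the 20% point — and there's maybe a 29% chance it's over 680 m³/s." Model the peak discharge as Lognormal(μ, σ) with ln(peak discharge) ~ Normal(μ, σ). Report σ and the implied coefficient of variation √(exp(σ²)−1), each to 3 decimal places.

σ ≈ 1.083, CV ≈ 1.495

If T ~ Lognormal(μ,σ) then ln T ~ Normal(μ,σ), so the p-quantile of ln T is μ + z_p·σ.
ln(150) = 5.011 and ln(680) = 6.522; z_{0.2} = -0.8416, z_{0.71} = 0.5534.
σ = (6.522 − 5.011)/(0.5534 − (-0.8416)) = 1.083.
μ = 5.011 − (-0.8416)·1.083 = 5.923.
CV = √(exp(σ²)−1) = √(exp(1.1739)−1) = 1.495.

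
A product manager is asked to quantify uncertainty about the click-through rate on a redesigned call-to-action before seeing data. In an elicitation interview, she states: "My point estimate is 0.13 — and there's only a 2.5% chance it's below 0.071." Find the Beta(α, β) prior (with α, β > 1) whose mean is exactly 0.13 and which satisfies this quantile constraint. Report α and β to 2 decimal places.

With mean 0.13 fixed, write α = 0.13s, β = 0.87s where s = α+β.
Need P(θ < 0.071) = 0.025 under Beta(0.13s, 0.87s). Normal approximation: (q−m)/√(m(1−m)/s) ≈ z_{0.025} = -1.96, so s ≈ 0.13·0.87·(-1.96)²/(0.071−0.13)² = 124.8.
At s = 124.8: P(θ<0.071) ≈ 0.012. Adjusting to match 0.025 gives s ≈ 96.81.
So α = 0.13·96.81 ≈ 12.59, β = 0.87·96.81 ≈ 84.23.

α ≈ 12.59, β ≈ 84.23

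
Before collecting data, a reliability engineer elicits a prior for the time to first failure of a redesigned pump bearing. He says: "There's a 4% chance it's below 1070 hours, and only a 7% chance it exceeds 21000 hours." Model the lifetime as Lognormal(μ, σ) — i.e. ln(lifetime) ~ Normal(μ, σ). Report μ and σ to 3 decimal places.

If T ~ Lognormal(μ,σ) then ln T ~ Normal(μ,σ), so the p-quantile of ln T is μ + z_p·σ.
ln(1070) = 6.975 and ln(21000) = 9.952; z_{0.04} = -1.751, z_{0.93} = 1.476.
σ = (9.952 − 6.975)/(1.476 − (-1.751)) = 0.923.
μ = 6.975 − (-1.751)·0.923 = 8.591.

μ ≈ 8.591, σ ≈ 0.923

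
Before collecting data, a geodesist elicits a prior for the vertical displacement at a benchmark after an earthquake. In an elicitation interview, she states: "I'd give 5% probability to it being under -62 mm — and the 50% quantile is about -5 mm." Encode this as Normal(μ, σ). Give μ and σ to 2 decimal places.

μ = -5.00, σ = 34.65

For Normal(μ,σ), the p-quantile is μ + z_p·σ. Here z_{0.05} = -1.645, z_{0.5} = 0.
So -62 = μ − 1.645σ and -5 = μ + 0σ.
Subtracting: σ = (-5 − -62)/(0 − (-1.645)) = 34.65.
Then μ = -62 − (-1.645)·34.65 = -5.00.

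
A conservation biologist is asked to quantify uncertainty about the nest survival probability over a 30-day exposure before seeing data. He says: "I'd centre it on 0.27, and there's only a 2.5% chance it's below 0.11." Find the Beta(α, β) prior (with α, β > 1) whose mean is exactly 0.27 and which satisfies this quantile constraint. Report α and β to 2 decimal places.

With mean 0.27 fixed, write α = 0.27s, β = 0.73s where s = α+β.
Need P(θ < 0.11) = 0.025 under Beta(0.27s, 0.73s). Normal approximation: (q−m)/√(m(1−m)/s) ≈ z_{0.025} = -1.96, so s ≈ 0.27·0.73·(-1.96)²/(0.11−0.27)² = 29.6.
At s = 29.6: P(θ<0.11) ≈ 0.010. Adjusting to match 0.025 gives s ≈ 21.69.
So α = 0.27·21.69 ≈ 5.86, β = 0.73·21.69 ≈ 15.83.

α ≈ 5.86, β ≈ 15.83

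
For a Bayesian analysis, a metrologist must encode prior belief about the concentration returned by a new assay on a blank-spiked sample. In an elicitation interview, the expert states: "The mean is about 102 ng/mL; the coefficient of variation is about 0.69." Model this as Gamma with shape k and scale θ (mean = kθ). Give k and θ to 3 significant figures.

k ≈ 2.1, θ ≈ 48.6

For Gamma(k, scale θ): mean = kθ, variance = kθ², so CV = 1/√k.
CV = 0.69, hence k = 1/CV² = 2.1.
Then θ = mean/k = 102/2.1 = 48.6.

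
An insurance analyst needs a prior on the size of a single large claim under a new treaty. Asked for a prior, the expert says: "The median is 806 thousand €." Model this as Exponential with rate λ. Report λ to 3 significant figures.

λ ≈ 0.00086

Exponential median = ln 2 / λ, so λ = ln 2 / 806.0 = 0.00086.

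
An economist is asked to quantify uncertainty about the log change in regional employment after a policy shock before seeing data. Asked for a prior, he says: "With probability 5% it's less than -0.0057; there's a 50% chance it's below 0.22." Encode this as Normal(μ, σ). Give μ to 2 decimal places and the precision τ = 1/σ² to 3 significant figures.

μ = 0.22, τ = 53.1

For Normal(μ,σ), the p-quantile is μ + z_p·σ. Here z_{0.05} = -1.645, z_{0.5} = 0.
So -0.0057 = μ − 1.645σ and 0.22 = μ + 0σ.
Subtracting: σ = (0.22 − -0.0057)/(0 − (-1.645)) = 0.14.
Then μ = -0.0057 − (-1.645)·0.14 = 0.22.
Precision τ = 1/σ² = 1/0.1372² = 53.1.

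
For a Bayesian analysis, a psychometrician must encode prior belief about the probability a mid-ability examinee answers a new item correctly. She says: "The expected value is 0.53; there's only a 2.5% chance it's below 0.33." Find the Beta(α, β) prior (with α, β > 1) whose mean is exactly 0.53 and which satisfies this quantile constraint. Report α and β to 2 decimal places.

With mean 0.53 fixed, write α = 0.53s, β = 0.47s where s = α+β.
Need P(θ < 0.33) = 0.025 under Beta(0.53s, 0.47s). Normal approximation: (q−m)/√(m(1−m)/s) ≈ z_{0.025} = -1.96, so s ≈ 0.53·0.47·(-1.96)²/(0.33−0.53)² = 23.9.
At s = 23.9: P(θ<0.33) ≈ 0.023. Adjusting to match 0.025 gives s ≈ 23.03.
So α = 0.53·23.03 ≈ 12.21, β = 0.47·23.03 ≈ 10.83.

α ≈ 12.21, β ≈ 10.83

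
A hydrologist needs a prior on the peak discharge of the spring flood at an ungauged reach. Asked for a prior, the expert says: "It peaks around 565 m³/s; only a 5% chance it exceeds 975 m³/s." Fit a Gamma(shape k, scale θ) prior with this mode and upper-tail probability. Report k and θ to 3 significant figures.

Gamma(k,θ) with k>1 has mode (k−1)θ, so θ = 565/(k−1).
Need P(X < 975) = 0.95 with θ tied to k this way. Start at k = 2, θ = 565: P(X<975) ≈ 0.515.
Too low — raise k to concentrate. Iterating converges to k ≈ 10.4.
Then θ = 565/(10.4−1) ≈ 60.3.

k ≈ 10.4, θ ≈ 60.3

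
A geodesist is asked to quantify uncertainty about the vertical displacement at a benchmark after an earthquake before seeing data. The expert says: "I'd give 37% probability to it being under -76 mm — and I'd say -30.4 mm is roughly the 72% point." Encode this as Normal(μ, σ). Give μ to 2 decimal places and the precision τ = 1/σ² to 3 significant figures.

μ = -59.46, τ = 0.000402

The p-quantile of Normal(μ,σ) is μ + z_p·σ, with z_{0.37} = -0.3319 and z_{0.72} = 0.5828.
Eliminate σ: μ = (z₂·x₁ − z₁·x₂)/(z₂ − z₁) = (0.5828·-76 − (-0.3319)·-30.4)/0.9147 = -59.46.
Then σ = (x₂ − x₁)/(z₂ − z₁) = (-30.4 − -76)/0.9147 = 49.85.
Precision τ = 1/σ² = 1/49.85² = 0.000402.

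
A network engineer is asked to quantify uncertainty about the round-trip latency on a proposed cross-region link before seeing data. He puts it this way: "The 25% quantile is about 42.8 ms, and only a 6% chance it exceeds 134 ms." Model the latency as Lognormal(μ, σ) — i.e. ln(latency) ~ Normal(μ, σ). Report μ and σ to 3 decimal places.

μ ≈ 4.102, σ ≈ 0.512

If T ~ Lognormal(μ,σ) then ln T ~ Normal(μ,σ), so the p-quantile of ln T is μ + z_p·σ.
ln(42.8) = 3.757 and ln(134) = 4.898; z_{0.25} = -0.6745, z_{0.94} = 1.555.
σ = (4.898 − 3.757)/(1.555 − (-0.6745)) = 0.512.
μ = 3.757 − (-0.6745)·0.512 = 4.102.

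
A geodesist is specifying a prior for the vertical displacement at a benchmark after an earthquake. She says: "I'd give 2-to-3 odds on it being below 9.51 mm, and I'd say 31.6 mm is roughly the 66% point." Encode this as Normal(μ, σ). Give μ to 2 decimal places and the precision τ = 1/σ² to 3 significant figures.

For Normal(μ,σ), the p-quantile is μ + z_p·σ. Here z_{0.4} = -0.2533, z_{0.66} = 0.4125.
So 9.51 = μ − 0.2533σ and 31.6 = μ + 0.4125σ.
Subtracting: σ = (31.6 − 9.51)/(0.4125 − (-0.2533)) = 33.18.
Then μ = 9.51 − (-0.2533)·33.18 = 17.92.
Precision τ = 1/σ² = 1/33.18² = 0.000908.

μ = 17.92, τ = 0.000908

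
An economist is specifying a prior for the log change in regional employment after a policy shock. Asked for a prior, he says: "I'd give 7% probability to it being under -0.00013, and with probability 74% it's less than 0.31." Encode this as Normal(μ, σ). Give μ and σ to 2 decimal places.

μ = 0.22, σ = 0.15

For Normal(μ,σ), the p-quantile is μ + z_p·σ. Here z_{0.07} = -1.476, z_{0.74} = 0.6433.
So -0.00013 = μ − 1.476σ and 0.31 = μ + 0.6433σ.
Subtracting: σ = (0.31 − -0.00013)/(0.6433 − (-1.476)) = 0.15.
Then μ = -0.00013 − (-1.476)·0.15 = 0.22.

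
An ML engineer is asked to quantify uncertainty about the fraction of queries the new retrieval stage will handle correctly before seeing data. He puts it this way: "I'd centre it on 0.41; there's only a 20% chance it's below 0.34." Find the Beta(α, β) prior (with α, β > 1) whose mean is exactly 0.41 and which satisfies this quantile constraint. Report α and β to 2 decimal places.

α ≈ 14.57, β ≈ 20.97

With mean 0.41 fixed, write α = 0.41s, β = 0.59s where s = α+β.
Need P(θ < 0.34) = 0.2 under Beta(0.41s, 0.59s). Normal approximation: (q−m)/√(m(1−m)/s) ≈ z_{0.2} = -0.842, so s ≈ 0.41·0.59·(-0.842)²/(0.34−0.41)² = 35.0.
At s = 35.0: P(θ<0.34) ≈ 0.202. Adjusting to match 0.2 gives s ≈ 35.54.
So α = 0.41·35.54 ≈ 14.57, β = 0.59·35.54 ≈ 20.97.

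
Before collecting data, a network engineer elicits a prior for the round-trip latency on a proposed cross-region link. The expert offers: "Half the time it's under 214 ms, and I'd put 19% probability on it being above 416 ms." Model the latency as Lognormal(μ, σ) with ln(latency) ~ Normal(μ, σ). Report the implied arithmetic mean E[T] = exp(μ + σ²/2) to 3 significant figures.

If T ~ Lognormal(μ,σ) then ln T ~ Normal(μ,σ), so the p-quantile of ln T is μ + z_p·σ.
ln(214) = 5.366 and ln(416) = 6.031; z_{0.5} = 0, z_{0.81} = 0.8779.
σ = (6.031 − 5.366)/(0.8779 − (0)) = 0.757.
μ = 5.366 − (0)·0.757 = 5.366.
E[T] = exp(μ + σ²/2) = exp(5.366 + 0.2866) = 285 ms.

E[T] ≈ 285 ms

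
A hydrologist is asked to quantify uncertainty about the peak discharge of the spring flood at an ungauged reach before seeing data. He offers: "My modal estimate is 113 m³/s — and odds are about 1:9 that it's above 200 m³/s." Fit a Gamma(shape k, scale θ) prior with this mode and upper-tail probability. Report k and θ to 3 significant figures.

k ≈ 6.83, θ ≈ 19.4

Gamma(k,θ) with k>1 has mode (k−1)θ, so θ = 113/(k−1).
Need P(X < 200) = 0.9 with θ tied to k this way. Start at k = 2, θ = 113: P(X<200) ≈ 0.528.
Too low — raise k to concentrate. Iterating converges to k ≈ 6.83.
Then θ = 113/(6.83−1) ≈ 19.4.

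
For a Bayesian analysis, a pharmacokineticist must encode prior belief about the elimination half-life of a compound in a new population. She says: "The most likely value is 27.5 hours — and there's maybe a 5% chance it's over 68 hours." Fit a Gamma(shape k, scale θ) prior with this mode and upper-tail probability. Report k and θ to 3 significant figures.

Gamma(k,θ) with k>1 has mode (k−1)θ, so θ = 27.5/(k−1).
Need P(X < 68) = 0.95 with θ tied to k this way. Start at k = 2, θ = 27.5: P(X<68) ≈ 0.707.
Too low — raise k to concentrate. Iterating converges to k ≈ 4.32.
Then θ = 27.5/(4.32−1) ≈ 8.29.

k ≈ 4.32, θ ≈ 8.29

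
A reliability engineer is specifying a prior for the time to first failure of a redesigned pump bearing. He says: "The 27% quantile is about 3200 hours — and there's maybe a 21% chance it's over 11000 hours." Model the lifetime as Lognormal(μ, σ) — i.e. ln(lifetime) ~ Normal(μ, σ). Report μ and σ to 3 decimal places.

If T ~ Lognormal(μ,σ) then ln T ~ Normal(μ,σ), so the p-quantile of ln T is μ + z_p·σ.
ln(3200) = 8.071 and ln(11000) = 9.306; z_{0.27} = -0.6128, z_{0.79} = 0.8064.
σ = (9.306 − 8.071)/(0.8064 − (-0.6128)) = 0.870.
μ = 8.071 − (-0.6128)·0.870 = 8.604.

μ ≈ 8.604, σ ≈ 0.870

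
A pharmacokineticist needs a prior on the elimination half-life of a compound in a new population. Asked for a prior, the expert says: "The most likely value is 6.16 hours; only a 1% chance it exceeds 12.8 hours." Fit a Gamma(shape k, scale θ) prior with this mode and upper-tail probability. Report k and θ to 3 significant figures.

k ≈ 10.1, θ ≈ 0.676

Gamma(k,θ) with k>1 has mode (k−1)θ, so θ = 6.16/(k−1).
Need P(X < 12.8) = 0.99 with θ tied to k this way. Start at k = 2, θ = 6.16: P(X<12.8) ≈ 0.615.
Too low — raise k to concentrate. Iterating converges to k ≈ 10.1.
Then θ = 6.16/(10.1−1) ≈ 0.676.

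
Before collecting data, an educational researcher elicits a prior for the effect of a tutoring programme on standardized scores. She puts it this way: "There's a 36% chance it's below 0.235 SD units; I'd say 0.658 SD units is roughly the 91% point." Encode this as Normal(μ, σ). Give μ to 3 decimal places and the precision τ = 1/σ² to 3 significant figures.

μ = 0.324, τ = 16.1

The p-quantile of Normal(μ,σ) is μ + z_p·σ, with z_{0.36} = -0.3585 and z_{0.91} = 1.341.
Eliminate σ: μ = (z₂·x₁ − z₁·x₂)/(z₂ − z₁) = (1.341·0.235 − (-0.3585)·0.658)/1.699 = 0.324.
Then σ = (x₂ − x₁)/(z₂ − z₁) = (0.658 − 0.235)/1.699 = 0.249.
Precision τ = 1/σ² = 1/0.2489² = 16.1.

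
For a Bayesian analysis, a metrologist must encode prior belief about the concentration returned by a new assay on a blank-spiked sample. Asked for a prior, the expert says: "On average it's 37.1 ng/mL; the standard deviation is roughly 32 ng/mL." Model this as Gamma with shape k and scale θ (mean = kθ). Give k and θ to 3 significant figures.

k ≈ 1.34, θ ≈ 27.6

For Gamma(k, scale θ): mean = kθ, variance = kθ², so CV = 1/√k.
CV = SD/mean = 32/37.1 = 0.8625, hence k = 1/CV² = 1.34.
Then θ = mean/k = 37.1/1.34 = 27.6.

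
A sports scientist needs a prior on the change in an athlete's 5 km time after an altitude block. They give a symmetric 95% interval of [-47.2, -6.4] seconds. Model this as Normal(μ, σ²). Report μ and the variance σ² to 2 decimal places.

μ = -26.80, σ² = 108.33

A symmetric 95% interval runs μ ± z·σ with z = 1.96.
Half-width = 20.4, so σ = 20.4/1.96 = 10.408 and σ² = 108.33.
μ is the interval midpoint, -26.80.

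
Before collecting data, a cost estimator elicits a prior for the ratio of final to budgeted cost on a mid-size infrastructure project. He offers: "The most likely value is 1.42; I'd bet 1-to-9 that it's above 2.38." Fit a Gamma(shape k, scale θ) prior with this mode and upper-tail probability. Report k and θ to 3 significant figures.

Gamma(k,θ) with k>1 has mode (k−1)θ, so θ = 1.42/(k−1).
Need P(X < 2.38) = 0.9 with θ tied to k this way. Start at k = 2, θ = 1.42: P(X<2.38) ≈ 0.499.
Too low — raise k to concentrate. Iterating converges to k ≈ 8.09.
Then θ = 1.42/(8.09−1) ≈ 0.2.

k ≈ 8.09, θ ≈ 0.2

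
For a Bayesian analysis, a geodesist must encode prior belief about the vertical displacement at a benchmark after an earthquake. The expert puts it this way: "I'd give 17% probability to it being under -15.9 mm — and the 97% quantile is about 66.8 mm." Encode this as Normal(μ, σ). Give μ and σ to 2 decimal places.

μ = 11.93, σ = 29.17

The p-quantile of Normal(μ,σ) is μ + z_p·σ, with z_{0.17} = -0.9542 and z_{0.97} = 1.881.
Eliminate σ: μ = (z₂·x₁ − z₁·x₂)/(z₂ − z₁) = (1.881·-15.9 − (-0.9542)·66.8)/2.835 = 11.93.
Then σ = (x₂ − x₁)/(z₂ − z₁) = (66.8 − -15.9)/2.835 = 29.17.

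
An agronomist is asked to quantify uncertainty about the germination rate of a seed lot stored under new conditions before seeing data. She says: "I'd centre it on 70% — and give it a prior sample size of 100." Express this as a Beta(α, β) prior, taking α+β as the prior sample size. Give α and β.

Under the effective-sample-size interpretation, Beta(α, β) has prior mean α/(α+β) and prior sample size α+β.
So α+β = 100 and α/(α+β) = 0.7, giving α = 0.7·100 = 70 and β = 100 − 70 = 30.

α = 70, β = 30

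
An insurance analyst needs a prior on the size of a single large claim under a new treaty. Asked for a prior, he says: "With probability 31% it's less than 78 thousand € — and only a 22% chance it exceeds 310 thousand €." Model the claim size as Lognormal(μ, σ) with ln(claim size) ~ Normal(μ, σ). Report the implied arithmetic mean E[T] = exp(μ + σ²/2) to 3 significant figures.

If T ~ Lognormal(μ,σ) then ln T ~ Normal(μ,σ), so the p-quantile of ln T is μ + z_p·σ.
ln(78) = 4.357 and ln(310) = 5.737; z_{0.31} = -0.4959, z_{0.78} = 0.7722.
σ = (5.737 − 4.357)/(0.7722 − (-0.4959)) = 1.088.
μ = 4.357 − (-0.4959)·1.088 = 4.896.
E[T] = exp(μ + σ²/2) = exp(4.896 + 0.5921) = 242 thousand €.

E[T] ≈ 242 thousand €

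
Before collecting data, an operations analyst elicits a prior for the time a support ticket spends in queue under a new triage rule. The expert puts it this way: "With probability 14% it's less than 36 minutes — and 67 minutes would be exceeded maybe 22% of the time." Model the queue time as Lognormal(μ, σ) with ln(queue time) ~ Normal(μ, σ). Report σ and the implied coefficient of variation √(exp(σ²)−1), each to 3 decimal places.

If T ~ Lognormal(μ,σ) then ln T ~ Normal(μ,σ), so the p-quantile of ln T is μ + z_p·σ.
ln(36) = 3.584 and ln(67) = 4.205; z_{0.14} = -1.08, z_{0.78} = 0.7722.
σ = (4.205 − 3.584)/(0.7722 − (-1.08)) = 0.335.
μ = 3.584 − (-1.08)·0.335 = 3.946.
CV = √(exp(σ²)−1) = √(exp(0.1124)−1) = 0.345.

σ ≈ 0.335, CV ≈ 0.345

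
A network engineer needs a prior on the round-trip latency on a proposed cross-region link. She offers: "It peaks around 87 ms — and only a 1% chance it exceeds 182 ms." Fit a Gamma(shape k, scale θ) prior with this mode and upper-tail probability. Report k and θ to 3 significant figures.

Gamma(k,θ) with k>1 has mode (k−1)θ, so θ = 87/(k−1).
Need P(X < 182) = 0.99 with θ tied to k this way. Start at k = 2, θ = 87: P(X<182) ≈ 0.618.
Too low — raise k to concentrate. Iterating converges to k ≈ 9.94.
Then θ = 87/(9.94−1) ≈ 9.73.

k ≈ 9.94, θ ≈ 9.73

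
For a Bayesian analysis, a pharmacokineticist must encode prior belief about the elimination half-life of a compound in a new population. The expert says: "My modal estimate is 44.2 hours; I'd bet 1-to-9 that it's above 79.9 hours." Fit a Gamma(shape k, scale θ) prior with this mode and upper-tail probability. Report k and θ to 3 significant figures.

k ≈ 6.43, θ ≈ 8.13

Gamma(k,θ) with k>1 has mode (k−1)θ, so θ = 44.2/(k−1).
Need P(X < 79.9) = 0.9 with θ tied to k this way. Start at k = 2, θ = 44.2: P(X<79.9) ≈ 0.539.
Too low — raise k to concentrate. Iterating converges to k ≈ 6.43.
Then θ = 44.2/(6.43−1) ≈ 8.13.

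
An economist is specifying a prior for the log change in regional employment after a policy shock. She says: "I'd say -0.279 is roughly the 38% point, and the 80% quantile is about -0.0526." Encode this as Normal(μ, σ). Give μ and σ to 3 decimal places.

For Normal(μ,σ), the p-quantile is μ + z_p·σ. Here z_{0.38} = -0.3055, z_{0.8} = 0.8416.
So -0.279 = μ − 0.3055σ and -0.0526 = μ + 0.8416σ.
Subtracting: σ = (-0.0526 − -0.279)/(0.8416 − (-0.3055)) = 0.197.
Then μ = -0.279 − (-0.3055)·0.197 = -0.219.

μ = -0.219, σ = 0.197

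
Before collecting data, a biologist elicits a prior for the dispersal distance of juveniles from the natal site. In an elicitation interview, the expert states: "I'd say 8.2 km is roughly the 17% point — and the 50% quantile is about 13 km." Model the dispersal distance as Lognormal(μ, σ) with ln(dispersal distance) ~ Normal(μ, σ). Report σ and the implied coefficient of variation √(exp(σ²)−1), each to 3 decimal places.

σ ≈ 0.483, CV ≈ 0.513

If T ~ Lognormal(μ,σ) then ln T ~ Normal(μ,σ), so the p-quantile of ln T is μ + z_p·σ.
ln(8.2) = 2.104 and ln(13) = 2.565; z_{0.17} = -0.9542, z_{0.5} = 0.
σ = (2.565 − 2.104)/(0 − (-0.9542)) = 0.483.
μ = 2.104 − (-0.9542)·0.483 = 2.565.
CV = √(exp(σ²)−1) = √(exp(0.2332)−1) = 0.513.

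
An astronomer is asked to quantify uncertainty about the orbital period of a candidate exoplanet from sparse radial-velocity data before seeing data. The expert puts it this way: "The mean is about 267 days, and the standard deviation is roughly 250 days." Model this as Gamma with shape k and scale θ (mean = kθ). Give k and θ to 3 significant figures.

For Gamma(k, scale θ): mean = kθ, variance = kθ², so CV = 1/√k.
CV = SD/mean = 250/267 = 0.9363, hence k = 1/CV² = 1.14.
Then θ = mean/k = 267/1.14 = 234.

k ≈ 1.14, θ ≈ 234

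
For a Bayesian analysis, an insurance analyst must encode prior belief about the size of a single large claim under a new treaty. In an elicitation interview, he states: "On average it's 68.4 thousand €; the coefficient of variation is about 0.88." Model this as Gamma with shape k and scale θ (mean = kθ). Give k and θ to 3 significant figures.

k ≈ 1.29, θ ≈ 53

For Gamma(k, scale θ): mean = kθ, variance = kθ², so CV = 1/√k.
CV = 0.88, hence k = 1/CV² = 1.29.
Then θ = mean/k = 68.4/1.29 = 53.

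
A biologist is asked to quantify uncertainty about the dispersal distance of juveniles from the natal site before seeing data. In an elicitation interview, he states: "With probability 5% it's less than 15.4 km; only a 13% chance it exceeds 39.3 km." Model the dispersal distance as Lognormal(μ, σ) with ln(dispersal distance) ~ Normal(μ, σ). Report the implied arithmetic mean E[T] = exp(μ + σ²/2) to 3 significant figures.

E[T] ≈ 28.4 km

If T ~ Lognormal(μ,σ) then ln T ~ Normal(μ,σ), so the p-quantile of ln T is μ + z_p·σ.
ln(15.4) = 2.734 and ln(39.3) = 3.671; z_{0.05} = -1.645, z_{0.87} = 1.126.
σ = (3.671 − 2.734)/(1.126 − (-1.645)) = 0.338.
μ = 2.734 − (-1.645)·0.338 = 3.290.
E[T] = exp(μ + σ²/2) = exp(3.290 + 0.0571) = 28.4 km.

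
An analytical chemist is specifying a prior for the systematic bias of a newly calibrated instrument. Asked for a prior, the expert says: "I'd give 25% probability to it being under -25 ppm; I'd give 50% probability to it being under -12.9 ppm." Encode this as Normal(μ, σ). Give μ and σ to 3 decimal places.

μ = -12.900, σ = 17.939

The p-quantile of Normal(μ,σ) is μ + z_p·σ, with z_{0.25} = -0.6745 and z_{0.5} = 0.
Eliminate σ: μ = (z₂·x₁ − z₁·x₂)/(z₂ − z₁) = (0·-25 − (-0.6745)·-12.9)/0.6745 = -12.900.
Then σ = (x₂ − x₁)/(z₂ − z₁) = (-12.9 − -25)/0.6745 = 17.939.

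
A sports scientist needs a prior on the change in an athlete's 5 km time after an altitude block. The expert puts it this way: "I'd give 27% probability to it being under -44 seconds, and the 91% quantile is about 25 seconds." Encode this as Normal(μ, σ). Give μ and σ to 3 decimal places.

For Normal(μ,σ), the p-quantile is μ + z_p·σ. Here z_{0.27} = -0.6128, z_{0.91} = 1.341.
So -44 = μ − 0.6128σ and 25 = μ + 1.341σ.
Subtracting: σ = (25 − -44)/(1.341 − (-0.6128)) = 35.320.
Then μ = -44 − (-0.6128)·35.320 = -22.355.

μ = -22.355, σ = 35.320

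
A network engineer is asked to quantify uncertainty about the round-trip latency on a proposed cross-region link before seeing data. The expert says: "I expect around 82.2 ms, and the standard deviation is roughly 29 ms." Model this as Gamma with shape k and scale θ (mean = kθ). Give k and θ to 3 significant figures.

For Gamma(k, scale θ): mean = kθ, variance = kθ², so CV = 1/√k.
CV = SD/mean = 29/82.2 = 0.3528, hence k = 1/CV² = 8.03.
Then θ = mean/k = 82.2/8.03 = 10.2.

k ≈ 8.03, θ ≈ 10.2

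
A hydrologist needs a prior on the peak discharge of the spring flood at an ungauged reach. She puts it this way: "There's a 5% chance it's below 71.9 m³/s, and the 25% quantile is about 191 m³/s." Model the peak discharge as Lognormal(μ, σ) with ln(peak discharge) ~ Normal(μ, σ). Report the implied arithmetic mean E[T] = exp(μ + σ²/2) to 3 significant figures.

If T ~ Lognormal(μ,σ) then ln T ~ Normal(μ,σ), so the p-quantile of ln T is μ + z_p·σ.
ln(71.9) = 4.275 and ln(191) = 5.252; z_{0.05} = -1.645, z_{0.25} = -0.6745.
σ = (5.252 − 4.275)/(-0.6745 − (-1.645)) = 1.007.
μ = 4.275 − (-1.645)·1.007 = 5.931.
E[T] = exp(μ + σ²/2) = exp(5.931 + 0.5069) = 625 m³/s.

E[T] ≈ 625 m³/s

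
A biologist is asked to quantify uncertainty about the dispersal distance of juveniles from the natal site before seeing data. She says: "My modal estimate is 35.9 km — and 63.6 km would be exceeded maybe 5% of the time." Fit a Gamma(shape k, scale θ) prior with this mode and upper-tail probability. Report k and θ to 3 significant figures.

Gamma(k,θ) with k>1 has mode (k−1)θ, so θ = 35.9/(k−1).
Need P(X < 63.6) = 0.95 with θ tied to k this way. Start at k = 2, θ = 35.9: P(X<63.6) ≈ 0.529.
Too low — raise k to concentrate. Iterating converges to k ≈ 9.53.
Then θ = 35.9/(9.53−1) ≈ 4.21.

k ≈ 9.53, θ ≈ 4.21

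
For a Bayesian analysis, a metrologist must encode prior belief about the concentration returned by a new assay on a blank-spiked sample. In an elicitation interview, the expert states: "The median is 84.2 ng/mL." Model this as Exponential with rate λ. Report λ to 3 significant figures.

λ ≈ 0.00823

Exponential median = ln 2 / λ, so λ = ln 2 / 84.2 = 0.00823.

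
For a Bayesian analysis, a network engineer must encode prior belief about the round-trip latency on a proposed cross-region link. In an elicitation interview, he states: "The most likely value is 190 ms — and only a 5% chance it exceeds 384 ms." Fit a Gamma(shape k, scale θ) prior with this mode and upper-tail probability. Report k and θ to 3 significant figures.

k ≈ 6.59, θ ≈ 34

Gamma(k,θ) with k>1 has mode (k−1)θ, so θ = 190/(k−1).
Need P(X < 384) = 0.95 with θ tied to k this way. Start at k = 2, θ = 190: P(X<384) ≈ 0.600.
Too low — raise k to concentrate. Iterating converges to k ≈ 6.59.
Then θ = 190/(6.59−1) ≈ 34.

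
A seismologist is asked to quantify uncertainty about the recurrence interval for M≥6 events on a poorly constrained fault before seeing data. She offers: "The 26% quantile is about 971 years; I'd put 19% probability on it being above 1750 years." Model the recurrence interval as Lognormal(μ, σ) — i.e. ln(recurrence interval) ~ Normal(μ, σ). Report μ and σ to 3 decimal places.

If T ~ Lognormal(μ,σ) then ln T ~ Normal(μ,σ), so the p-quantile of ln T is μ + z_p·σ.
ln(971) = 6.878 and ln(1750) = 7.467; z_{0.26} = -0.6433, z_{0.81} = 0.8779.
σ = (7.467 − 6.878)/(0.8779 − (-0.6433)) = 0.387.
μ = 6.878 − (-0.6433)·0.387 = 7.127.

μ ≈ 7.127, σ ≈ 0.387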